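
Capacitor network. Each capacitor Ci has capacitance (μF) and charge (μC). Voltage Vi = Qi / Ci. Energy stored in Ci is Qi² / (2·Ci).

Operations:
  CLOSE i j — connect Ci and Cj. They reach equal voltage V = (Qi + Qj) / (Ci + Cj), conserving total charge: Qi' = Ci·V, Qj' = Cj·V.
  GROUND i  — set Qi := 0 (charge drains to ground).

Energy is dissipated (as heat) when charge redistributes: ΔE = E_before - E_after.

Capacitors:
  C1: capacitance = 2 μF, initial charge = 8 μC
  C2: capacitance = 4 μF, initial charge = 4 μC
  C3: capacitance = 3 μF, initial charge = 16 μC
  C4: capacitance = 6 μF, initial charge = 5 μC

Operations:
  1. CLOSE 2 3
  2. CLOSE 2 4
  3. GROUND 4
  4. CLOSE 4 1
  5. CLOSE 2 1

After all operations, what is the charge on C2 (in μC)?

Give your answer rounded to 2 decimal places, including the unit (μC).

Initial: C1(2μF, Q=8μC, V=4.00V), C2(4μF, Q=4μC, V=1.00V), C3(3μF, Q=16μC, V=5.33V), C4(6μF, Q=5μC, V=0.83V)
Op 1: CLOSE 2-3: Q_total=20.00, C_total=7.00, V=2.86; Q2=11.43, Q3=8.57; dissipated=16.095
Op 2: CLOSE 2-4: Q_total=16.43, C_total=10.00, V=1.64; Q2=6.57, Q4=9.86; dissipated=4.915
Op 3: GROUND 4: Q4=0; energy lost=8.097
Op 4: CLOSE 4-1: Q_total=8.00, C_total=8.00, V=1.00; Q4=6.00, Q1=2.00; dissipated=12.000
Op 5: CLOSE 2-1: Q_total=8.57, C_total=6.00, V=1.43; Q2=5.71, Q1=2.86; dissipated=0.276
Final charges: Q1=2.86, Q2=5.71, Q3=8.57, Q4=6.00

Answer: 5.71 μC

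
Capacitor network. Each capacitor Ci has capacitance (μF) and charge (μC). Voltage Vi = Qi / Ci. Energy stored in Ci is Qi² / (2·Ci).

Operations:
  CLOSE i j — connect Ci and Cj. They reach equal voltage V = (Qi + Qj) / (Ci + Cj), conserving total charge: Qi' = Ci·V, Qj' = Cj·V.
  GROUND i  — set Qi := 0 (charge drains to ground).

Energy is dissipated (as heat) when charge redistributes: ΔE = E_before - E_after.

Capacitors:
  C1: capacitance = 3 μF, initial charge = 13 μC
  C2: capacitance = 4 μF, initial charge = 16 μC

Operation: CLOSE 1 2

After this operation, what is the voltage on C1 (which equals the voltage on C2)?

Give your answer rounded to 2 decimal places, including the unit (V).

Initial: C1(3μF, Q=13μC, V=4.33V), C2(4μF, Q=16μC, V=4.00V)
Op 1: CLOSE 1-2: Q_total=29.00, C_total=7.00, V=4.14; Q1=12.43, Q2=16.57; dissipated=0.095

Answer: 4.14 V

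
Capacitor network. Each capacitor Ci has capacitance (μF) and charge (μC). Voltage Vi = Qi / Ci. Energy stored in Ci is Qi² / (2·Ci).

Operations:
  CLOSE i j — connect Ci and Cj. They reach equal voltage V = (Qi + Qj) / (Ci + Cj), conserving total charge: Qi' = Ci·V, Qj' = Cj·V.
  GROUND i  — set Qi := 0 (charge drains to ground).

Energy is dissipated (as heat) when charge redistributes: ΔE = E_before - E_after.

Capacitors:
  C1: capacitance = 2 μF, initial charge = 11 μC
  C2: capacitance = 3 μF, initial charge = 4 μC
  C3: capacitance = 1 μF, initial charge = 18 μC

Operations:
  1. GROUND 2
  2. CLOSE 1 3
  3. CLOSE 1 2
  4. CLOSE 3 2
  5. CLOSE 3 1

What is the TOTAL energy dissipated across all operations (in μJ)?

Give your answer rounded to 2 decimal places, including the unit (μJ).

Initial: C1(2μF, Q=11μC, V=5.50V), C2(3μF, Q=4μC, V=1.33V), C3(1μF, Q=18μC, V=18.00V)
Op 1: GROUND 2: Q2=0; energy lost=2.667
Op 2: CLOSE 1-3: Q_total=29.00, C_total=3.00, V=9.67; Q1=19.33, Q3=9.67; dissipated=52.083
Op 3: CLOSE 1-2: Q_total=19.33, C_total=5.00, V=3.87; Q1=7.73, Q2=11.60; dissipated=56.067
Op 4: CLOSE 3-2: Q_total=21.27, C_total=4.00, V=5.32; Q3=5.32, Q2=15.95; dissipated=12.615
Op 5: CLOSE 3-1: Q_total=13.05, C_total=3.00, V=4.35; Q3=4.35, Q1=8.70; dissipated=0.701
Total dissipated: 124.132 μJ

Answer: 124.13 μJ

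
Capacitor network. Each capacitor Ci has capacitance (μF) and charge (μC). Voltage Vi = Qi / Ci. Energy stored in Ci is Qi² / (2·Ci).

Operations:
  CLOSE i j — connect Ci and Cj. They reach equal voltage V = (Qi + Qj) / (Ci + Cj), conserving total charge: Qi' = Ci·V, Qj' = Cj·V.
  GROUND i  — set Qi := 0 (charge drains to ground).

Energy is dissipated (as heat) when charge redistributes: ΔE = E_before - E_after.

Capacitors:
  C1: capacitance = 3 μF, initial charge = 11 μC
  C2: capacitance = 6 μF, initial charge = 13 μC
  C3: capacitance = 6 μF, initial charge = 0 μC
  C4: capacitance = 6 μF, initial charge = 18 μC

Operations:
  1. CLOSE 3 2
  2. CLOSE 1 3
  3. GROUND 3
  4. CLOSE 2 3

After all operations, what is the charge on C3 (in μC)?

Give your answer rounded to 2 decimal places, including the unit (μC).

Initial: C1(3μF, Q=11μC, V=3.67V), C2(6μF, Q=13μC, V=2.17V), C3(6μF, Q=0μC, V=0.00V), C4(6μF, Q=18μC, V=3.00V)
Op 1: CLOSE 3-2: Q_total=13.00, C_total=12.00, V=1.08; Q3=6.50, Q2=6.50; dissipated=7.042
Op 2: CLOSE 1-3: Q_total=17.50, C_total=9.00, V=1.94; Q1=5.83, Q3=11.67; dissipated=6.674
Op 3: GROUND 3: Q3=0; energy lost=11.343
Op 4: CLOSE 2-3: Q_total=6.50, C_total=12.00, V=0.54; Q2=3.25, Q3=3.25; dissipated=1.760
Final charges: Q1=5.83, Q2=3.25, Q3=3.25, Q4=18.00

Answer: 3.25 μC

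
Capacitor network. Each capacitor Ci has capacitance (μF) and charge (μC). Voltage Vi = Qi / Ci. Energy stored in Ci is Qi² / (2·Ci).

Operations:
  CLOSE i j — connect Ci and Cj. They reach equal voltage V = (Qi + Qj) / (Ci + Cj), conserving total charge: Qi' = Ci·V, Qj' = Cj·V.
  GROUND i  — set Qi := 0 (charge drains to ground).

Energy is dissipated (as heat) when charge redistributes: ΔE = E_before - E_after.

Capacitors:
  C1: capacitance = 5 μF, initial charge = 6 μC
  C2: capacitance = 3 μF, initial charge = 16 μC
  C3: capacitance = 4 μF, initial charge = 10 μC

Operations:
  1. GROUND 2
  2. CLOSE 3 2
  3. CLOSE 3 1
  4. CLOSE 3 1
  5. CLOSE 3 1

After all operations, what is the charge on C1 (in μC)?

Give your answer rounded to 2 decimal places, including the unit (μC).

Answer: 6.51 μC

Derivation:
Initial: C1(5μF, Q=6μC, V=1.20V), C2(3μF, Q=16μC, V=5.33V), C3(4μF, Q=10μC, V=2.50V)
Op 1: GROUND 2: Q2=0; energy lost=42.667
Op 2: CLOSE 3-2: Q_total=10.00, C_total=7.00, V=1.43; Q3=5.71, Q2=4.29; dissipated=5.357
Op 3: CLOSE 3-1: Q_total=11.71, C_total=9.00, V=1.30; Q3=5.21, Q1=6.51; dissipated=0.058
Op 4: CLOSE 3-1: Q_total=11.71, C_total=9.00, V=1.30; Q3=5.21, Q1=6.51; dissipated=0.000
Op 5: CLOSE 3-1: Q_total=11.71, C_total=9.00, V=1.30; Q3=5.21, Q1=6.51; dissipated=0.000
Final charges: Q1=6.51, Q2=4.29, Q3=5.21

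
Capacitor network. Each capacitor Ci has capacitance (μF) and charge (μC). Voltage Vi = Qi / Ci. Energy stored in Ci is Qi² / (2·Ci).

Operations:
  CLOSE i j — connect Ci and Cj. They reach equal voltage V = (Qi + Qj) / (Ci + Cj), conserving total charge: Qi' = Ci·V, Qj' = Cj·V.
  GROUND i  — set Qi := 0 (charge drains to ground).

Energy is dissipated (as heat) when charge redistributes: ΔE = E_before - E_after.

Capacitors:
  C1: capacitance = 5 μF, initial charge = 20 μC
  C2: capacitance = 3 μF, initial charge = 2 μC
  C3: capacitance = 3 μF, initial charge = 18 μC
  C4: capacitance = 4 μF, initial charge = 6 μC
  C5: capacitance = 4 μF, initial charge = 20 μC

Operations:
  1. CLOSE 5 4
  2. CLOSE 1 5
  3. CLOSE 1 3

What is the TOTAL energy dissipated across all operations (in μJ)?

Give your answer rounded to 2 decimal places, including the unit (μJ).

Initial: C1(5μF, Q=20μC, V=4.00V), C2(3μF, Q=2μC, V=0.67V), C3(3μF, Q=18μC, V=6.00V), C4(4μF, Q=6μC, V=1.50V), C5(4μF, Q=20μC, V=5.00V)
Op 1: CLOSE 5-4: Q_total=26.00, C_total=8.00, V=3.25; Q5=13.00, Q4=13.00; dissipated=12.250
Op 2: CLOSE 1-5: Q_total=33.00, C_total=9.00, V=3.67; Q1=18.33, Q5=14.67; dissipated=0.625
Op 3: CLOSE 1-3: Q_total=36.33, C_total=8.00, V=4.54; Q1=22.71, Q3=13.62; dissipated=5.104
Total dissipated: 17.979 μJ

Answer: 17.98 μJ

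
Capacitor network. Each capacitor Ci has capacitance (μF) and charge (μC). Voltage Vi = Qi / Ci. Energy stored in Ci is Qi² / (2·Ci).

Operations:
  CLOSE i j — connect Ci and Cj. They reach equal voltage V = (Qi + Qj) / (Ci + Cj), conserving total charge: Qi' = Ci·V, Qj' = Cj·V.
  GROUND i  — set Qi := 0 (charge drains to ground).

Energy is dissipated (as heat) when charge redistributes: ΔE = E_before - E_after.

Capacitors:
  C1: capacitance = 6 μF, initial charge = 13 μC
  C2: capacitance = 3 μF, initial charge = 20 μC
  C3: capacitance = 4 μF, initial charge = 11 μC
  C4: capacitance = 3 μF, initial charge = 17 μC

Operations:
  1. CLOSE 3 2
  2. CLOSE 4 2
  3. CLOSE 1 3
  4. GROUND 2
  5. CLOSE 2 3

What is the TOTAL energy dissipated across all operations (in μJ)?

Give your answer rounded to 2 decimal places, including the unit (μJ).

Initial: C1(6μF, Q=13μC, V=2.17V), C2(3μF, Q=20μC, V=6.67V), C3(4μF, Q=11μC, V=2.75V), C4(3μF, Q=17μC, V=5.67V)
Op 1: CLOSE 3-2: Q_total=31.00, C_total=7.00, V=4.43; Q3=17.71, Q2=13.29; dissipated=13.149
Op 2: CLOSE 4-2: Q_total=30.29, C_total=6.00, V=5.05; Q4=15.14, Q2=15.14; dissipated=1.150
Op 3: CLOSE 1-3: Q_total=30.71, C_total=10.00, V=3.07; Q1=18.43, Q3=12.29; dissipated=6.139
Op 4: GROUND 2: Q2=0; energy lost=38.218
Op 5: CLOSE 2-3: Q_total=12.29, C_total=7.00, V=1.76; Q2=5.27, Q3=7.02; dissipated=8.086
Total dissipated: 66.742 μJ

Answer: 66.74 μJ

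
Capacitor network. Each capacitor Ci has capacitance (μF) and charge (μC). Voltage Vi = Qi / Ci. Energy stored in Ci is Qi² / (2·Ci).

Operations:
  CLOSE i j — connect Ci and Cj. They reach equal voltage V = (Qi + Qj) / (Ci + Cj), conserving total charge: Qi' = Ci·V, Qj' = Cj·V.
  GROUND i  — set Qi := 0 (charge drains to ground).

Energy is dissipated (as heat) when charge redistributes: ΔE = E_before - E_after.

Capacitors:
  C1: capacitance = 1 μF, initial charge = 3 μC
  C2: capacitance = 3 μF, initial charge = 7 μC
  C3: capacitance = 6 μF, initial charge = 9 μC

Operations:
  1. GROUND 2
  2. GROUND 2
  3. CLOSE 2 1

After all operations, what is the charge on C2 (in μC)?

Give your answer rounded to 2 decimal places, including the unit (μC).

Answer: 2.25 μC

Derivation:
Initial: C1(1μF, Q=3μC, V=3.00V), C2(3μF, Q=7μC, V=2.33V), C3(6μF, Q=9μC, V=1.50V)
Op 1: GROUND 2: Q2=0; energy lost=8.167
Op 2: GROUND 2: Q2=0; energy lost=0.000
Op 3: CLOSE 2-1: Q_total=3.00, C_total=4.00, V=0.75; Q2=2.25, Q1=0.75; dissipated=3.375
Final charges: Q1=0.75, Q2=2.25, Q3=9.00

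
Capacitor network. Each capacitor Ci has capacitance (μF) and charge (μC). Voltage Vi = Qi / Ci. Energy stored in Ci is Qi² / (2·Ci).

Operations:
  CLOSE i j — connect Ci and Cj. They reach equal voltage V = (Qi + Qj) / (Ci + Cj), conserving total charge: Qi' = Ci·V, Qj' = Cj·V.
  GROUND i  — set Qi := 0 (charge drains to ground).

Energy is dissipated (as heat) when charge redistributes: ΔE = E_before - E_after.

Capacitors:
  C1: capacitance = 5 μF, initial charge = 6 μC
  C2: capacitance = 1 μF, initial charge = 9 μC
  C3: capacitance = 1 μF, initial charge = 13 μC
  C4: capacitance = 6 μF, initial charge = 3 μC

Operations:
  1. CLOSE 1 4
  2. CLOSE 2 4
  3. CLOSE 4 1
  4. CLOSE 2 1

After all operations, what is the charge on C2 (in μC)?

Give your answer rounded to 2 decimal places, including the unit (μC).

Answer: 1.54 μC

Derivation:
Initial: C1(5μF, Q=6μC, V=1.20V), C2(1μF, Q=9μC, V=9.00V), C3(1μF, Q=13μC, V=13.00V), C4(6μF, Q=3μC, V=0.50V)
Op 1: CLOSE 1-4: Q_total=9.00, C_total=11.00, V=0.82; Q1=4.09, Q4=4.91; dissipated=0.668
Op 2: CLOSE 2-4: Q_total=13.91, C_total=7.00, V=1.99; Q2=1.99, Q4=11.92; dissipated=28.689
Op 3: CLOSE 4-1: Q_total=16.01, C_total=11.00, V=1.46; Q4=8.73, Q1=7.28; dissipated=1.863
Op 4: CLOSE 2-1: Q_total=9.27, C_total=6.00, V=1.54; Q2=1.54, Q1=7.72; dissipated=0.118
Final charges: Q1=7.72, Q2=1.54, Q3=13.00, Q4=8.73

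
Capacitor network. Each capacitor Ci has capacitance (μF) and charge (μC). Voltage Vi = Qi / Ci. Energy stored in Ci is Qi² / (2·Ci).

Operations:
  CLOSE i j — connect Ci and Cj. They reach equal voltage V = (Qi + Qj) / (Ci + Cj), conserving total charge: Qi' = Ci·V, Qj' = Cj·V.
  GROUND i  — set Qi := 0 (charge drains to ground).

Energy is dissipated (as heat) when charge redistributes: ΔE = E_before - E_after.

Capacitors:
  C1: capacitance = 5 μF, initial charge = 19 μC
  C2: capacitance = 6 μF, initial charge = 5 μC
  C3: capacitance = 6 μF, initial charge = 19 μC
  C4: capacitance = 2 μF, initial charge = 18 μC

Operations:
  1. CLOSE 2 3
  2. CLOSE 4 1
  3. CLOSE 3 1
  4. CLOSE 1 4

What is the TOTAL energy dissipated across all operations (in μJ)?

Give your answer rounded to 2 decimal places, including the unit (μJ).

Initial: C1(5μF, Q=19μC, V=3.80V), C2(6μF, Q=5μC, V=0.83V), C3(6μF, Q=19μC, V=3.17V), C4(2μF, Q=18μC, V=9.00V)
Op 1: CLOSE 2-3: Q_total=24.00, C_total=12.00, V=2.00; Q2=12.00, Q3=12.00; dissipated=8.167
Op 2: CLOSE 4-1: Q_total=37.00, C_total=7.00, V=5.29; Q4=10.57, Q1=26.43; dissipated=19.314
Op 3: CLOSE 3-1: Q_total=38.43, C_total=11.00, V=3.49; Q3=20.96, Q1=17.47; dissipated=14.722
Op 4: CLOSE 1-4: Q_total=28.04, C_total=7.00, V=4.01; Q1=20.03, Q4=8.01; dissipated=2.294
Total dissipated: 44.497 μJ

Answer: 44.50 μJ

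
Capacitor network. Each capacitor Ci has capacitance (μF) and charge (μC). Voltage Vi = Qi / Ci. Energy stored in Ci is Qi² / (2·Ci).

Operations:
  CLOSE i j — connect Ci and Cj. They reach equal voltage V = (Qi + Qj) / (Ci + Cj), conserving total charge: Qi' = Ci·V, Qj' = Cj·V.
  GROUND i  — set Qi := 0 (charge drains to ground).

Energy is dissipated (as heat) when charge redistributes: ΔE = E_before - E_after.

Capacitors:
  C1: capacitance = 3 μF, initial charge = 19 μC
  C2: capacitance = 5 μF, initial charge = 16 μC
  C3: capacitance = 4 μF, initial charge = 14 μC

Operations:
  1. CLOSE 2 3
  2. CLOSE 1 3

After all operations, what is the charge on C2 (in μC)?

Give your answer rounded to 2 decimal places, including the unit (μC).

Initial: C1(3μF, Q=19μC, V=6.33V), C2(5μF, Q=16μC, V=3.20V), C3(4μF, Q=14μC, V=3.50V)
Op 1: CLOSE 2-3: Q_total=30.00, C_total=9.00, V=3.33; Q2=16.67, Q3=13.33; dissipated=0.100
Op 2: CLOSE 1-3: Q_total=32.33, C_total=7.00, V=4.62; Q1=13.86, Q3=18.48; dissipated=7.714
Final charges: Q1=13.86, Q2=16.67, Q3=18.48

Answer: 16.67 μC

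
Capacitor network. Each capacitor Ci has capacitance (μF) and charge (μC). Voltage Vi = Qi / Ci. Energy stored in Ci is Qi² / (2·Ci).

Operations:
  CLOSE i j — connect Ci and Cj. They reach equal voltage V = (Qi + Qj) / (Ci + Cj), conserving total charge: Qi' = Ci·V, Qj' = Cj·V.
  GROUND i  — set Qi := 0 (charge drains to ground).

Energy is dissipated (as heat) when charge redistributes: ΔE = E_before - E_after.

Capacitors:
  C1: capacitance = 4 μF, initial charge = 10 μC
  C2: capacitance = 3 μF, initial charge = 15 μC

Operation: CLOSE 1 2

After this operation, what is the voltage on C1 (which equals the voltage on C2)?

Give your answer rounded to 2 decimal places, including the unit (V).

Answer: 3.57 V

Derivation:
Initial: C1(4μF, Q=10μC, V=2.50V), C2(3μF, Q=15μC, V=5.00V)
Op 1: CLOSE 1-2: Q_total=25.00, C_total=7.00, V=3.57; Q1=14.29, Q2=10.71; dissipated=5.357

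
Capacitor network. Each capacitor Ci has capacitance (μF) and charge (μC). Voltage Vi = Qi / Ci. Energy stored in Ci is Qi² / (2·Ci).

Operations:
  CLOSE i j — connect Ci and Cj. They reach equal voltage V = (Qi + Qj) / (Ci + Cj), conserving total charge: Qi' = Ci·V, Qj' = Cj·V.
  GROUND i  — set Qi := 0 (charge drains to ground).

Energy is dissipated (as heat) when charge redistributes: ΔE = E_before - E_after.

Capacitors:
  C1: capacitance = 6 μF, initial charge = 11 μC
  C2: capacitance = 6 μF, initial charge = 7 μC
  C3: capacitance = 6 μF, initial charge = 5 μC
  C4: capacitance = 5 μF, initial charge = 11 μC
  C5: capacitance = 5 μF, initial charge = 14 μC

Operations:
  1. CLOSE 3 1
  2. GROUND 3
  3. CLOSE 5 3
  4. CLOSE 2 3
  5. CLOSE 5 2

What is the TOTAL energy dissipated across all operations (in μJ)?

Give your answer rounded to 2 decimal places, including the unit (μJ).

Initial: C1(6μF, Q=11μC, V=1.83V), C2(6μF, Q=7μC, V=1.17V), C3(6μF, Q=5μC, V=0.83V), C4(5μF, Q=11μC, V=2.20V), C5(5μF, Q=14μC, V=2.80V)
Op 1: CLOSE 3-1: Q_total=16.00, C_total=12.00, V=1.33; Q3=8.00, Q1=8.00; dissipated=1.500
Op 2: GROUND 3: Q3=0; energy lost=5.333
Op 3: CLOSE 5-3: Q_total=14.00, C_total=11.00, V=1.27; Q5=6.36, Q3=7.64; dissipated=10.691
Op 4: CLOSE 2-3: Q_total=14.64, C_total=12.00, V=1.22; Q2=7.32, Q3=7.32; dissipated=0.017
Op 5: CLOSE 5-2: Q_total=13.68, C_total=11.00, V=1.24; Q5=6.22, Q2=7.46; dissipated=0.004
Total dissipated: 17.545 μJ

Answer: 17.54 μJ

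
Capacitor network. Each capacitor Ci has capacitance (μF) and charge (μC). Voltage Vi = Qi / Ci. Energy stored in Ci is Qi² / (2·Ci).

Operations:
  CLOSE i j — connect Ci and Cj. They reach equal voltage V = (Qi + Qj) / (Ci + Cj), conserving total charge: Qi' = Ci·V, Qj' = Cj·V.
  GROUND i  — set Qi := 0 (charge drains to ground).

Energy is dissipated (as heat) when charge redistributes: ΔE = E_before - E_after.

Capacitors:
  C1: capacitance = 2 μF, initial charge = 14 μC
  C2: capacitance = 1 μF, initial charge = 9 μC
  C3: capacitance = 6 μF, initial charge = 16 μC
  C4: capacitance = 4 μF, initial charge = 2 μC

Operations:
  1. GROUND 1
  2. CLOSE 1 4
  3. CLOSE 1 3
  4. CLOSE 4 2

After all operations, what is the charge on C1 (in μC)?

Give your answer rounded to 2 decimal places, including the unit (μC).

Initial: C1(2μF, Q=14μC, V=7.00V), C2(1μF, Q=9μC, V=9.00V), C3(6μF, Q=16μC, V=2.67V), C4(4μF, Q=2μC, V=0.50V)
Op 1: GROUND 1: Q1=0; energy lost=49.000
Op 2: CLOSE 1-4: Q_total=2.00, C_total=6.00, V=0.33; Q1=0.67, Q4=1.33; dissipated=0.167
Op 3: CLOSE 1-3: Q_total=16.67, C_total=8.00, V=2.08; Q1=4.17, Q3=12.50; dissipated=4.083
Op 4: CLOSE 4-2: Q_total=10.33, C_total=5.00, V=2.07; Q4=8.27, Q2=2.07; dissipated=30.044
Final charges: Q1=4.17, Q2=2.07, Q3=12.50, Q4=8.27

Answer: 4.17 μC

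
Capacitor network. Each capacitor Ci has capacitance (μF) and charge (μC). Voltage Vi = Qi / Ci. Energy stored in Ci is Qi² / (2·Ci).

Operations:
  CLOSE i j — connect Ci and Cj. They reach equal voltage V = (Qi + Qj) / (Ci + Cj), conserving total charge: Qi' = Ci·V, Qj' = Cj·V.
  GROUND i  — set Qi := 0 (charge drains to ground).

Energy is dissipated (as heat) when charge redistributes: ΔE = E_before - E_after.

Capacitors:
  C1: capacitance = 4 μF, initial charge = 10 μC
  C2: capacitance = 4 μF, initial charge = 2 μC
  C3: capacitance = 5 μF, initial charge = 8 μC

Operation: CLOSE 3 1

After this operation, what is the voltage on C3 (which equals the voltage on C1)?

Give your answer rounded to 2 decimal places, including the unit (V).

Answer: 2.00 V

Derivation:
Initial: C1(4μF, Q=10μC, V=2.50V), C2(4μF, Q=2μC, V=0.50V), C3(5μF, Q=8μC, V=1.60V)
Op 1: CLOSE 3-1: Q_total=18.00, C_total=9.00, V=2.00; Q3=10.00, Q1=8.00; dissipated=0.900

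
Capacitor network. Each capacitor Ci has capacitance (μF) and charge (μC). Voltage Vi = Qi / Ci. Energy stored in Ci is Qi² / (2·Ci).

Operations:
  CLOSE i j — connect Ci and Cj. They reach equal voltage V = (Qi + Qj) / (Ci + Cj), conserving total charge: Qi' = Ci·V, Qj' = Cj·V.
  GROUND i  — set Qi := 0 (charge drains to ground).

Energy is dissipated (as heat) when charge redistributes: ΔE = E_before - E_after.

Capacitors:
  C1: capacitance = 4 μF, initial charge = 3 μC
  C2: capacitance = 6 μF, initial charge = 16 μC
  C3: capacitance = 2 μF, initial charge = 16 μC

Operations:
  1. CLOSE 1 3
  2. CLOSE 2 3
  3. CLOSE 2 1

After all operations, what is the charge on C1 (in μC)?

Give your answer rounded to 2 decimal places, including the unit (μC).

Initial: C1(4μF, Q=3μC, V=0.75V), C2(6μF, Q=16μC, V=2.67V), C3(2μF, Q=16μC, V=8.00V)
Op 1: CLOSE 1-3: Q_total=19.00, C_total=6.00, V=3.17; Q1=12.67, Q3=6.33; dissipated=35.042
Op 2: CLOSE 2-3: Q_total=22.33, C_total=8.00, V=2.79; Q2=16.75, Q3=5.58; dissipated=0.188
Op 3: CLOSE 2-1: Q_total=29.42, C_total=10.00, V=2.94; Q2=17.65, Q1=11.77; dissipated=0.169
Final charges: Q1=11.77, Q2=17.65, Q3=5.58

Answer: 11.77 μC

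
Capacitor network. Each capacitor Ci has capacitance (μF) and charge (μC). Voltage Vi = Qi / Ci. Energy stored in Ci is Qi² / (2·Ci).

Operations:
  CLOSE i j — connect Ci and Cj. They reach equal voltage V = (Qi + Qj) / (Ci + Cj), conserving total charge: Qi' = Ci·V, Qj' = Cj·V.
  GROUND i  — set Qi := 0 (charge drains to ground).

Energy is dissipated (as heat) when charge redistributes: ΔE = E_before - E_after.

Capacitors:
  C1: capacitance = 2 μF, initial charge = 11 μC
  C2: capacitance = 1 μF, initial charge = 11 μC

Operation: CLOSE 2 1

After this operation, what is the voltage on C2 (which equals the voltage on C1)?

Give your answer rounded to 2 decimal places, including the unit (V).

Answer: 7.33 V

Derivation:
Initial: C1(2μF, Q=11μC, V=5.50V), C2(1μF, Q=11μC, V=11.00V)
Op 1: CLOSE 2-1: Q_total=22.00, C_total=3.00, V=7.33; Q2=7.33, Q1=14.67; dissipated=10.083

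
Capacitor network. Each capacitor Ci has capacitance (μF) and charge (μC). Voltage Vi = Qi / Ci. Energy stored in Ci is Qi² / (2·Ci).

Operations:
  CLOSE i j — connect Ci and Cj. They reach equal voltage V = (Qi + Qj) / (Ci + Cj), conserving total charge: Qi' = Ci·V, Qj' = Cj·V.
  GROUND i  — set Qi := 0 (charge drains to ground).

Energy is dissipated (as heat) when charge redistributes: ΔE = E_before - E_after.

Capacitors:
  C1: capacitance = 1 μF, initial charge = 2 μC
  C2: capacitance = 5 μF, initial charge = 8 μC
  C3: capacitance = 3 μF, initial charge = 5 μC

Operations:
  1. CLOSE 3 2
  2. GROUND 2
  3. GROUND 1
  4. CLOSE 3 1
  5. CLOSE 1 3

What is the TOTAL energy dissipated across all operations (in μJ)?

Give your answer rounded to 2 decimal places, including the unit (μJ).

Initial: C1(1μF, Q=2μC, V=2.00V), C2(5μF, Q=8μC, V=1.60V), C3(3μF, Q=5μC, V=1.67V)
Op 1: CLOSE 3-2: Q_total=13.00, C_total=8.00, V=1.62; Q3=4.88, Q2=8.12; dissipated=0.004
Op 2: GROUND 2: Q2=0; energy lost=6.602
Op 3: GROUND 1: Q1=0; energy lost=2.000
Op 4: CLOSE 3-1: Q_total=4.88, C_total=4.00, V=1.22; Q3=3.66, Q1=1.22; dissipated=0.990
Op 5: CLOSE 1-3: Q_total=4.88, C_total=4.00, V=1.22; Q1=1.22, Q3=3.66; dissipated=0.000
Total dissipated: 9.596 μJ

Answer: 9.60 μJ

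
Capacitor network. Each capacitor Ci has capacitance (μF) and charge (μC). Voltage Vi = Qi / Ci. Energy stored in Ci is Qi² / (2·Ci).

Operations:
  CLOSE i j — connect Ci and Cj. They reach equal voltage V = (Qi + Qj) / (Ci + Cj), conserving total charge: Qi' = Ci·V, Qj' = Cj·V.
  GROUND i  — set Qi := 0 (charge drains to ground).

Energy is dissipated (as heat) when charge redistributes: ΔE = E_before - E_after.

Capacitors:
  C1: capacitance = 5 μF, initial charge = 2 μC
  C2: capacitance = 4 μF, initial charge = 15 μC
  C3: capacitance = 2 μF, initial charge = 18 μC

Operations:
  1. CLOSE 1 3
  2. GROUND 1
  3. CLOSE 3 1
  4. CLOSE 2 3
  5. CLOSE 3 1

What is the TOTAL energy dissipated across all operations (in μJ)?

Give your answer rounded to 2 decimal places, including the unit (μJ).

Initial: C1(5μF, Q=2μC, V=0.40V), C2(4μF, Q=15μC, V=3.75V), C3(2μF, Q=18μC, V=9.00V)
Op 1: CLOSE 1-3: Q_total=20.00, C_total=7.00, V=2.86; Q1=14.29, Q3=5.71; dissipated=52.829
Op 2: GROUND 1: Q1=0; energy lost=20.408
Op 3: CLOSE 3-1: Q_total=5.71, C_total=7.00, V=0.82; Q3=1.63, Q1=4.08; dissipated=5.831
Op 4: CLOSE 2-3: Q_total=16.63, C_total=6.00, V=2.77; Q2=11.09, Q3=5.54; dissipated=5.738
Op 5: CLOSE 3-1: Q_total=9.63, C_total=7.00, V=1.38; Q3=2.75, Q1=6.88; dissipated=2.732
Total dissipated: 87.537 μJ

Answer: 87.54 μJ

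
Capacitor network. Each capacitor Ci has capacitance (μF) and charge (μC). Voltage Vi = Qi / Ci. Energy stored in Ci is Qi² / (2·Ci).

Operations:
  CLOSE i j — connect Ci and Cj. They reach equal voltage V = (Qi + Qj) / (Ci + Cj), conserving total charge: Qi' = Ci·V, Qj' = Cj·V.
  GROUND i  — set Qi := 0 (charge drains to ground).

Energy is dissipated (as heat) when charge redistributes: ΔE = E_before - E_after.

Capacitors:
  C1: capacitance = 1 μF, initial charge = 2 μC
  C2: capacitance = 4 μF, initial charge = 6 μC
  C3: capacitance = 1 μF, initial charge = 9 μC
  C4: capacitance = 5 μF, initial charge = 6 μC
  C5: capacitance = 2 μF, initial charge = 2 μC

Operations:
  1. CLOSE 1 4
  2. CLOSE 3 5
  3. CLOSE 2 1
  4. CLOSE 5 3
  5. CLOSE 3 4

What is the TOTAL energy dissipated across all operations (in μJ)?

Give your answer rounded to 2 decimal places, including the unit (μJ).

Initial: C1(1μF, Q=2μC, V=2.00V), C2(4μF, Q=6μC, V=1.50V), C3(1μF, Q=9μC, V=9.00V), C4(5μF, Q=6μC, V=1.20V), C5(2μF, Q=2μC, V=1.00V)
Op 1: CLOSE 1-4: Q_total=8.00, C_total=6.00, V=1.33; Q1=1.33, Q4=6.67; dissipated=0.267
Op 2: CLOSE 3-5: Q_total=11.00, C_total=3.00, V=3.67; Q3=3.67, Q5=7.33; dissipated=21.333
Op 3: CLOSE 2-1: Q_total=7.33, C_total=5.00, V=1.47; Q2=5.87, Q1=1.47; dissipated=0.011
Op 4: CLOSE 5-3: Q_total=11.00, C_total=3.00, V=3.67; Q5=7.33, Q3=3.67; dissipated=0.000
Op 5: CLOSE 3-4: Q_total=10.33, C_total=6.00, V=1.72; Q3=1.72, Q4=8.61; dissipated=2.269
Total dissipated: 23.880 μJ

Answer: 23.88 μJ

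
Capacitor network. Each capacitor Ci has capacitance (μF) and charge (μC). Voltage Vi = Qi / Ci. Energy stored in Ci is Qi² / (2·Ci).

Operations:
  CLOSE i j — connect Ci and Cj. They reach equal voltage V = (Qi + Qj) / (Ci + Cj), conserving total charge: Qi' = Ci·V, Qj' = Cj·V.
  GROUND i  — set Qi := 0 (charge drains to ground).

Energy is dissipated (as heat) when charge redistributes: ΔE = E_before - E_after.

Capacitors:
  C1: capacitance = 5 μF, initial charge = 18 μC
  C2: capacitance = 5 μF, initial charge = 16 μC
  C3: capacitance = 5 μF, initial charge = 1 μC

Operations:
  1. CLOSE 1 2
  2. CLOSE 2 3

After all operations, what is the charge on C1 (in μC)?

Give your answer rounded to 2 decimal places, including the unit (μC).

Initial: C1(5μF, Q=18μC, V=3.60V), C2(5μF, Q=16μC, V=3.20V), C3(5μF, Q=1μC, V=0.20V)
Op 1: CLOSE 1-2: Q_total=34.00, C_total=10.00, V=3.40; Q1=17.00, Q2=17.00; dissipated=0.200
Op 2: CLOSE 2-3: Q_total=18.00, C_total=10.00, V=1.80; Q2=9.00, Q3=9.00; dissipated=12.800
Final charges: Q1=17.00, Q2=9.00, Q3=9.00

Answer: 17.00 μC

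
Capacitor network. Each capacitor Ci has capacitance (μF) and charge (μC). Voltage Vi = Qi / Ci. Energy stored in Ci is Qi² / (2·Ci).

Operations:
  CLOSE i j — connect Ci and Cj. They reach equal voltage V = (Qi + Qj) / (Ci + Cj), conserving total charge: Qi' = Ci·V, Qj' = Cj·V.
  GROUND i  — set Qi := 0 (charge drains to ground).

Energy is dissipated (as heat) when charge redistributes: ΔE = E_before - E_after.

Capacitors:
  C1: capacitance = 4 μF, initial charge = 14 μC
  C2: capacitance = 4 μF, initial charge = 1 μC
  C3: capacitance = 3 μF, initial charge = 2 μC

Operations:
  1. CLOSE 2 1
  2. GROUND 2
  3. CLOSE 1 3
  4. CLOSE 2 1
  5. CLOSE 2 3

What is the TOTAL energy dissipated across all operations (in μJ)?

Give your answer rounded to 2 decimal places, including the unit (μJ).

Initial: C1(4μF, Q=14μC, V=3.50V), C2(4μF, Q=1μC, V=0.25V), C3(3μF, Q=2μC, V=0.67V)
Op 1: CLOSE 2-1: Q_total=15.00, C_total=8.00, V=1.88; Q2=7.50, Q1=7.50; dissipated=10.562
Op 2: GROUND 2: Q2=0; energy lost=7.031
Op 3: CLOSE 1-3: Q_total=9.50, C_total=7.00, V=1.36; Q1=5.43, Q3=4.07; dissipated=1.251
Op 4: CLOSE 2-1: Q_total=5.43, C_total=8.00, V=0.68; Q2=2.71, Q1=2.71; dissipated=1.842
Op 5: CLOSE 2-3: Q_total=6.79, C_total=7.00, V=0.97; Q2=3.88, Q3=2.91; dissipated=0.395
Total dissipated: 21.082 μJ

Answer: 21.08 μJ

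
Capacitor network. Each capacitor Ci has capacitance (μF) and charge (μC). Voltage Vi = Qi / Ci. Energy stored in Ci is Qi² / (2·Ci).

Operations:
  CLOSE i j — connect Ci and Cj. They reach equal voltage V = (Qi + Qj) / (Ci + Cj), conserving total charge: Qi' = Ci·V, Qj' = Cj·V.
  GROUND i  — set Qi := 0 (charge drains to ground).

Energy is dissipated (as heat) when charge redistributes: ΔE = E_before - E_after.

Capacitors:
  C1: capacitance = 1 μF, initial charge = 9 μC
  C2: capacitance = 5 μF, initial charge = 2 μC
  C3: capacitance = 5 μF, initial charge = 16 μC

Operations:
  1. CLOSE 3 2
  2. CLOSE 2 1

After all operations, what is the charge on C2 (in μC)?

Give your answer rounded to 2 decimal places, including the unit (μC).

Answer: 15.00 μC

Derivation:
Initial: C1(1μF, Q=9μC, V=9.00V), C2(5μF, Q=2μC, V=0.40V), C3(5μF, Q=16μC, V=3.20V)
Op 1: CLOSE 3-2: Q_total=18.00, C_total=10.00, V=1.80; Q3=9.00, Q2=9.00; dissipated=9.800
Op 2: CLOSE 2-1: Q_total=18.00, C_total=6.00, V=3.00; Q2=15.00, Q1=3.00; dissipated=21.600
Final charges: Q1=3.00, Q2=15.00, Q3=9.00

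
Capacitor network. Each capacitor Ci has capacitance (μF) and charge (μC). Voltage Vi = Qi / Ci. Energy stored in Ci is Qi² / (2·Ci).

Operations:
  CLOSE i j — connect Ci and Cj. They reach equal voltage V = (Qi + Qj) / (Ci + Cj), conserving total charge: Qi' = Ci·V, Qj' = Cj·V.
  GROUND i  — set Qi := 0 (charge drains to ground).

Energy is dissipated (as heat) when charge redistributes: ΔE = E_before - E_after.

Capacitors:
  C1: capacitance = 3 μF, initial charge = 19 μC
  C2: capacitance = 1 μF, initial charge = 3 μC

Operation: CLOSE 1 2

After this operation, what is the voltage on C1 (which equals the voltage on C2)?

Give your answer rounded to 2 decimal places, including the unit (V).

Initial: C1(3μF, Q=19μC, V=6.33V), C2(1μF, Q=3μC, V=3.00V)
Op 1: CLOSE 1-2: Q_total=22.00, C_total=4.00, V=5.50; Q1=16.50, Q2=5.50; dissipated=4.167

Answer: 5.50 V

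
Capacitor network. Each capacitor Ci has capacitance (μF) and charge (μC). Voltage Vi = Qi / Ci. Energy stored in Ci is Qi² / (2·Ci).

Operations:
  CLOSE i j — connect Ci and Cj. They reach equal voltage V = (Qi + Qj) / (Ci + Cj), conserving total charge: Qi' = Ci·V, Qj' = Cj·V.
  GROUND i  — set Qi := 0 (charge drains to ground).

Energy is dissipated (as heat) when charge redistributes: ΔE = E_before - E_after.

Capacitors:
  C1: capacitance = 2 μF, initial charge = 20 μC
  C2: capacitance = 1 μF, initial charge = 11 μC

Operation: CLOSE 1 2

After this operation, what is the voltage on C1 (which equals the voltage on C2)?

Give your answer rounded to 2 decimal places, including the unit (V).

Initial: C1(2μF, Q=20μC, V=10.00V), C2(1μF, Q=11μC, V=11.00V)
Op 1: CLOSE 1-2: Q_total=31.00, C_total=3.00, V=10.33; Q1=20.67, Q2=10.33; dissipated=0.333

Answer: 10.33 V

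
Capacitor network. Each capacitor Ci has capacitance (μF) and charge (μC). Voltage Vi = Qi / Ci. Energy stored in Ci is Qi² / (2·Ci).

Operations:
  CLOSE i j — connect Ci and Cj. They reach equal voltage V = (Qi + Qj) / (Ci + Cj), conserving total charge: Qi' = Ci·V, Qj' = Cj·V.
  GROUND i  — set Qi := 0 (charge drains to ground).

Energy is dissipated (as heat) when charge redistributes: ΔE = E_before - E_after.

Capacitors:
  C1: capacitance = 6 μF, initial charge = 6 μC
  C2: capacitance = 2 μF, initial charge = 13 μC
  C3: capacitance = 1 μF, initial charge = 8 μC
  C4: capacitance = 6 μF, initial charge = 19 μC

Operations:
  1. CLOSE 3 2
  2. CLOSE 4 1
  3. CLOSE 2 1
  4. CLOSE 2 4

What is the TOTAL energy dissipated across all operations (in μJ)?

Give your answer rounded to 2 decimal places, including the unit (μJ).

Answer: 27.06 μJ

Derivation:
Initial: C1(6μF, Q=6μC, V=1.00V), C2(2μF, Q=13μC, V=6.50V), C3(1μF, Q=8μC, V=8.00V), C4(6μF, Q=19μC, V=3.17V)
Op 1: CLOSE 3-2: Q_total=21.00, C_total=3.00, V=7.00; Q3=7.00, Q2=14.00; dissipated=0.750
Op 2: CLOSE 4-1: Q_total=25.00, C_total=12.00, V=2.08; Q4=12.50, Q1=12.50; dissipated=7.042
Op 3: CLOSE 2-1: Q_total=26.50, C_total=8.00, V=3.31; Q2=6.62, Q1=19.88; dissipated=18.130
Op 4: CLOSE 2-4: Q_total=19.12, C_total=8.00, V=2.39; Q2=4.78, Q4=14.34; dissipated=1.133
Total dissipated: 27.055 μJ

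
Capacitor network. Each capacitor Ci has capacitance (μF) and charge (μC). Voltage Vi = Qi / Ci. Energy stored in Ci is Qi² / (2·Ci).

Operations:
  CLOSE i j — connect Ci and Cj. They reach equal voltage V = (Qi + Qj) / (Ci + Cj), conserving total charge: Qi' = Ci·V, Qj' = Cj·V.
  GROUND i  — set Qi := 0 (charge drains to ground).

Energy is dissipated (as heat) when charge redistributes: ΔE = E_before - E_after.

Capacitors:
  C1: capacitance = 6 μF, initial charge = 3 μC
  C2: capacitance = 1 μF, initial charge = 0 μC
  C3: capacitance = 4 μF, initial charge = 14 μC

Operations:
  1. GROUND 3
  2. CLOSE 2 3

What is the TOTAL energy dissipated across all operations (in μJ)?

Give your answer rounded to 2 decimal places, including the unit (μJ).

Answer: 24.50 μJ

Derivation:
Initial: C1(6μF, Q=3μC, V=0.50V), C2(1μF, Q=0μC, V=0.00V), C3(4μF, Q=14μC, V=3.50V)
Op 1: GROUND 3: Q3=0; energy lost=24.500
Op 2: CLOSE 2-3: Q_total=0.00, C_total=5.00, V=0.00; Q2=0.00, Q3=0.00; dissipated=0.000
Total dissipated: 24.500 μJ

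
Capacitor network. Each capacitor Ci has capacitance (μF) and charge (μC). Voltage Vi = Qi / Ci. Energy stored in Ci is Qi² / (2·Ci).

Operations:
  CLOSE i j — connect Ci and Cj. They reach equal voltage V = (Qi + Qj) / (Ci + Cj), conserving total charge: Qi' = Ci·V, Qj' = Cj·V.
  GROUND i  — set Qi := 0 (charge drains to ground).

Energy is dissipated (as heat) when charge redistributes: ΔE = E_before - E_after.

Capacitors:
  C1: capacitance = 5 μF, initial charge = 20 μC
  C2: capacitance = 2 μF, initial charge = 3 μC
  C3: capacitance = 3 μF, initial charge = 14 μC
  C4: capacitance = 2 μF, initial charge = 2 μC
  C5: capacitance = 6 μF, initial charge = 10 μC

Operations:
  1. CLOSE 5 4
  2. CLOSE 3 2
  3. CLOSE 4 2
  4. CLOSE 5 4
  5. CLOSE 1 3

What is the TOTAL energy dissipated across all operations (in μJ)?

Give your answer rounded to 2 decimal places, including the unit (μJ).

Answer: 9.17 μJ

Derivation:
Initial: C1(5μF, Q=20μC, V=4.00V), C2(2μF, Q=3μC, V=1.50V), C3(3μF, Q=14μC, V=4.67V), C4(2μF, Q=2μC, V=1.00V), C5(6μF, Q=10μC, V=1.67V)
Op 1: CLOSE 5-4: Q_total=12.00, C_total=8.00, V=1.50; Q5=9.00, Q4=3.00; dissipated=0.333
Op 2: CLOSE 3-2: Q_total=17.00, C_total=5.00, V=3.40; Q3=10.20, Q2=6.80; dissipated=6.017
Op 3: CLOSE 4-2: Q_total=9.80, C_total=4.00, V=2.45; Q4=4.90, Q2=4.90; dissipated=1.805
Op 4: CLOSE 5-4: Q_total=13.90, C_total=8.00, V=1.74; Q5=10.43, Q4=3.48; dissipated=0.677
Op 5: CLOSE 1-3: Q_total=30.20, C_total=8.00, V=3.77; Q1=18.88, Q3=11.32; dissipated=0.338
Total dissipated: 9.169 μJ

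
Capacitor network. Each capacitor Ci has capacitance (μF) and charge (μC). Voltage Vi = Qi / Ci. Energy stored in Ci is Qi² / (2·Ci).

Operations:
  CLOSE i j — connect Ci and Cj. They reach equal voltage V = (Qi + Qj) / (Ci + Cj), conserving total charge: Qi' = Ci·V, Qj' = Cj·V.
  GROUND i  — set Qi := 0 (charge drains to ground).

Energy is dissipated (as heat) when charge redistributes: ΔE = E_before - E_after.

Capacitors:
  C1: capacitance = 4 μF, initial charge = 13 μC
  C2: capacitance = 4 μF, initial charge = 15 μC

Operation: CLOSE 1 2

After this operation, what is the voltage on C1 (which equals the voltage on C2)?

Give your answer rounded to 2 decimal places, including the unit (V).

Initial: C1(4μF, Q=13μC, V=3.25V), C2(4μF, Q=15μC, V=3.75V)
Op 1: CLOSE 1-2: Q_total=28.00, C_total=8.00, V=3.50; Q1=14.00, Q2=14.00; dissipated=0.250

Answer: 3.50 V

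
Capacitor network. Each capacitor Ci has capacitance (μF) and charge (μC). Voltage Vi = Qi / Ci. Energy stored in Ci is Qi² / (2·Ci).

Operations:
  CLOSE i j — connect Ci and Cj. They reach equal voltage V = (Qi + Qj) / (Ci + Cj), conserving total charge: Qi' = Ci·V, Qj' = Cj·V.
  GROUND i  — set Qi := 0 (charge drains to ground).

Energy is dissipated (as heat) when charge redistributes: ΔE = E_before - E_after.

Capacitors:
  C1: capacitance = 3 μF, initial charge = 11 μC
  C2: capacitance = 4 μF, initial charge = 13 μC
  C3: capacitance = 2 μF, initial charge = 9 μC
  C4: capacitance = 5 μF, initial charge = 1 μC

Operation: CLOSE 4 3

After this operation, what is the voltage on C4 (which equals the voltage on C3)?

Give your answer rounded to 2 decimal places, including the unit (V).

Initial: C1(3μF, Q=11μC, V=3.67V), C2(4μF, Q=13μC, V=3.25V), C3(2μF, Q=9μC, V=4.50V), C4(5μF, Q=1μC, V=0.20V)
Op 1: CLOSE 4-3: Q_total=10.00, C_total=7.00, V=1.43; Q4=7.14, Q3=2.86; dissipated=13.207

Answer: 1.43 V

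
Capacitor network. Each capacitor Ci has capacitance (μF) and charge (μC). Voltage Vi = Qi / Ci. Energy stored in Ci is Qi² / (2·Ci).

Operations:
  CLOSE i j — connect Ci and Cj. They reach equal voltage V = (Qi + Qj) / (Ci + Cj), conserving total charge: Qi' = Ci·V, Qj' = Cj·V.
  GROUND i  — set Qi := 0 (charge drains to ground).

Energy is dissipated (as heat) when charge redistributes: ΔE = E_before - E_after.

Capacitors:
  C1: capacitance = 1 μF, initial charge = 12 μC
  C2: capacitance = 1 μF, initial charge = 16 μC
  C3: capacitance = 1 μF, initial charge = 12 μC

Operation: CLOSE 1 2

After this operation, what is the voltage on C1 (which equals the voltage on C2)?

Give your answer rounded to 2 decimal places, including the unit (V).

Answer: 14.00 V

Derivation:
Initial: C1(1μF, Q=12μC, V=12.00V), C2(1μF, Q=16μC, V=16.00V), C3(1μF, Q=12μC, V=12.00V)
Op 1: CLOSE 1-2: Q_total=28.00, C_total=2.00, V=14.00; Q1=14.00, Q2=14.00; dissipated=4.000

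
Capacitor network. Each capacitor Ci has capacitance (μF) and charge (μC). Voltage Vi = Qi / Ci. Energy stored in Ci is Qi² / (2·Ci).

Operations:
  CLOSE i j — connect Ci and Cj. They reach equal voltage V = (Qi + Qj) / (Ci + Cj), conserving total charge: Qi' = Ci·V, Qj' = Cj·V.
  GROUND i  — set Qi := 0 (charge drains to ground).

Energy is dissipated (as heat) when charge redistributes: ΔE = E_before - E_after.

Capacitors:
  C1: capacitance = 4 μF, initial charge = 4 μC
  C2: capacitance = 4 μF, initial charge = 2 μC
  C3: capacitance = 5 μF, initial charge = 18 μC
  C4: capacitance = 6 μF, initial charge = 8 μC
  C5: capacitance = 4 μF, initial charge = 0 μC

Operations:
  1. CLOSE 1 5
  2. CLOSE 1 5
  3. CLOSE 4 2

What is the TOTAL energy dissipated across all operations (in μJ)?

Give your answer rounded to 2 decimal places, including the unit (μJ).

Initial: C1(4μF, Q=4μC, V=1.00V), C2(4μF, Q=2μC, V=0.50V), C3(5μF, Q=18μC, V=3.60V), C4(6μF, Q=8μC, V=1.33V), C5(4μF, Q=0μC, V=0.00V)
Op 1: CLOSE 1-5: Q_total=4.00, C_total=8.00, V=0.50; Q1=2.00, Q5=2.00; dissipated=1.000
Op 2: CLOSE 1-5: Q_total=4.00, C_total=8.00, V=0.50; Q1=2.00, Q5=2.00; dissipated=0.000
Op 3: CLOSE 4-2: Q_total=10.00, C_total=10.00, V=1.00; Q4=6.00, Q2=4.00; dissipated=0.833
Total dissipated: 1.833 μJ

Answer: 1.83 μJ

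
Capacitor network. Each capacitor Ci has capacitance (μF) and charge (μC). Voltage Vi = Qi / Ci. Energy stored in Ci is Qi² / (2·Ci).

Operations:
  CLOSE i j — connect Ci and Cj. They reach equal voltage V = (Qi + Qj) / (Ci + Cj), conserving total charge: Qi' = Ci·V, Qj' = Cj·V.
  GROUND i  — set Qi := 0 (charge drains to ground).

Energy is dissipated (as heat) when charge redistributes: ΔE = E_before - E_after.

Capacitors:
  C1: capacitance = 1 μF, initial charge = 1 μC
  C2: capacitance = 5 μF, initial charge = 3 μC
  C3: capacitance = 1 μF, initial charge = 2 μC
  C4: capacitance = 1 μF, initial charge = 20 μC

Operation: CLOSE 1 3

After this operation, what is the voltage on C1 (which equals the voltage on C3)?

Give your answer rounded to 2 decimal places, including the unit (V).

Answer: 1.50 V

Derivation:
Initial: C1(1μF, Q=1μC, V=1.00V), C2(5μF, Q=3μC, V=0.60V), C3(1μF, Q=2μC, V=2.00V), C4(1μF, Q=20μC, V=20.00V)
Op 1: CLOSE 1-3: Q_total=3.00, C_total=2.00, V=1.50; Q1=1.50, Q3=1.50; dissipated=0.250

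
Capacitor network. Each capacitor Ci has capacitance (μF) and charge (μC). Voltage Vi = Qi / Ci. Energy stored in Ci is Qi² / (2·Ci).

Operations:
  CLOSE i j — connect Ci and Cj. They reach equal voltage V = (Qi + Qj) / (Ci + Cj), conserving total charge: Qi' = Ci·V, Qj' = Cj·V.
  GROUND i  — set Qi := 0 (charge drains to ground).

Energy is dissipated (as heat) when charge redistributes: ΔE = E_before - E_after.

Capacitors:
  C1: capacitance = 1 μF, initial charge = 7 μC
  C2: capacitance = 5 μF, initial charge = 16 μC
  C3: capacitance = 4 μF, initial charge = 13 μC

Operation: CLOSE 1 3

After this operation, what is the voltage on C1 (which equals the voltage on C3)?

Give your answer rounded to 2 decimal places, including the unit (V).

Answer: 4.00 V

Derivation:
Initial: C1(1μF, Q=7μC, V=7.00V), C2(5μF, Q=16μC, V=3.20V), C3(4μF, Q=13μC, V=3.25V)
Op 1: CLOSE 1-3: Q_total=20.00, C_total=5.00, V=4.00; Q1=4.00, Q3=16.00; dissipated=5.625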